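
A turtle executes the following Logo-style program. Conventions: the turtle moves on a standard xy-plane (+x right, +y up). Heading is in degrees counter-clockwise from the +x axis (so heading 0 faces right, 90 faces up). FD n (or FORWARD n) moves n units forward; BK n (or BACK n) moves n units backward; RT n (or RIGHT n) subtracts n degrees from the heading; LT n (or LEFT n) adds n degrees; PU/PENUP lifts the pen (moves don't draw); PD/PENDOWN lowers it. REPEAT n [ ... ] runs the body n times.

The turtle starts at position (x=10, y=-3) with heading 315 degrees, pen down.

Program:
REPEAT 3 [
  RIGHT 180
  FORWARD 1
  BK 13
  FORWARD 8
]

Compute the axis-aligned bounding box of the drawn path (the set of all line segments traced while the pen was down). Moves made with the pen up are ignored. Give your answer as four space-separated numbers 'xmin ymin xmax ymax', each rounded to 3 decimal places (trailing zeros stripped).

Executing turtle program step by step:
Start: pos=(10,-3), heading=315, pen down
REPEAT 3 [
  -- iteration 1/3 --
  RT 180: heading 315 -> 135
  FD 1: (10,-3) -> (9.293,-2.293) [heading=135, draw]
  BK 13: (9.293,-2.293) -> (18.485,-11.485) [heading=135, draw]
  FD 8: (18.485,-11.485) -> (12.828,-5.828) [heading=135, draw]
  -- iteration 2/3 --
  RT 180: heading 135 -> 315
  FD 1: (12.828,-5.828) -> (13.536,-6.536) [heading=315, draw]
  BK 13: (13.536,-6.536) -> (4.343,2.657) [heading=315, draw]
  FD 8: (4.343,2.657) -> (10,-3) [heading=315, draw]
  -- iteration 3/3 --
  RT 180: heading 315 -> 135
  FD 1: (10,-3) -> (9.293,-2.293) [heading=135, draw]
  BK 13: (9.293,-2.293) -> (18.485,-11.485) [heading=135, draw]
  FD 8: (18.485,-11.485) -> (12.828,-5.828) [heading=135, draw]
]
Final: pos=(12.828,-5.828), heading=135, 9 segment(s) drawn

Segment endpoints: x in {4.343, 9.293, 9.293, 10, 10, 12.828, 12.828, 13.536, 18.485}, y in {-11.485, -11.485, -6.536, -5.828, -5.828, -3, -2.293, 2.657}
xmin=4.343, ymin=-11.485, xmax=18.485, ymax=2.657

Answer: 4.343 -11.485 18.485 2.657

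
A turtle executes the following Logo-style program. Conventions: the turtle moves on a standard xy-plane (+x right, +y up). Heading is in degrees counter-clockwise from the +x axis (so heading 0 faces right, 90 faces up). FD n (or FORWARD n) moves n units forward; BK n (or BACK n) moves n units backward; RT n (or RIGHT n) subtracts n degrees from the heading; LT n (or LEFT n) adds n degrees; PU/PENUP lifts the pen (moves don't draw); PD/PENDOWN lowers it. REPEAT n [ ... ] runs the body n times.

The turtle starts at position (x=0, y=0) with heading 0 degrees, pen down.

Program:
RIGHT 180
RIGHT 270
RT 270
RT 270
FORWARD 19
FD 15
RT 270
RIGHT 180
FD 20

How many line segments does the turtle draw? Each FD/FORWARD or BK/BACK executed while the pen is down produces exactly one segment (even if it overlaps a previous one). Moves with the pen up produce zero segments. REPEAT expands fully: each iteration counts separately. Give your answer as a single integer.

Answer: 3

Derivation:
Executing turtle program step by step:
Start: pos=(0,0), heading=0, pen down
RT 180: heading 0 -> 180
RT 270: heading 180 -> 270
RT 270: heading 270 -> 0
RT 270: heading 0 -> 90
FD 19: (0,0) -> (0,19) [heading=90, draw]
FD 15: (0,19) -> (0,34) [heading=90, draw]
RT 270: heading 90 -> 180
RT 180: heading 180 -> 0
FD 20: (0,34) -> (20,34) [heading=0, draw]
Final: pos=(20,34), heading=0, 3 segment(s) drawn
Segments drawn: 3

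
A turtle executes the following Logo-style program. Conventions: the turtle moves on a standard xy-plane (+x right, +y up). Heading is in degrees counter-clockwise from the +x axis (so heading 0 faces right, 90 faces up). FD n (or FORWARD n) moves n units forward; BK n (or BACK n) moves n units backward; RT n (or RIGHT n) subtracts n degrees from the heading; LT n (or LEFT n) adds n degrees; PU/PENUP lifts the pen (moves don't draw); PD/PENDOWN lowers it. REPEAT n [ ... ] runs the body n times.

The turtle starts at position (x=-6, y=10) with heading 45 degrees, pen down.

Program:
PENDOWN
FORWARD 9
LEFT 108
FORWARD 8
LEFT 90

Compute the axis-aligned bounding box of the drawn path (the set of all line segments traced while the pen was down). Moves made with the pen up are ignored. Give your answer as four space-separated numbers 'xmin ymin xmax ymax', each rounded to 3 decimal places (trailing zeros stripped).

Executing turtle program step by step:
Start: pos=(-6,10), heading=45, pen down
PD: pen down
FD 9: (-6,10) -> (0.364,16.364) [heading=45, draw]
LT 108: heading 45 -> 153
FD 8: (0.364,16.364) -> (-6.764,19.996) [heading=153, draw]
LT 90: heading 153 -> 243
Final: pos=(-6.764,19.996), heading=243, 2 segment(s) drawn

Segment endpoints: x in {-6.764, -6, 0.364}, y in {10, 16.364, 19.996}
xmin=-6.764, ymin=10, xmax=0.364, ymax=19.996

Answer: -6.764 10 0.364 19.996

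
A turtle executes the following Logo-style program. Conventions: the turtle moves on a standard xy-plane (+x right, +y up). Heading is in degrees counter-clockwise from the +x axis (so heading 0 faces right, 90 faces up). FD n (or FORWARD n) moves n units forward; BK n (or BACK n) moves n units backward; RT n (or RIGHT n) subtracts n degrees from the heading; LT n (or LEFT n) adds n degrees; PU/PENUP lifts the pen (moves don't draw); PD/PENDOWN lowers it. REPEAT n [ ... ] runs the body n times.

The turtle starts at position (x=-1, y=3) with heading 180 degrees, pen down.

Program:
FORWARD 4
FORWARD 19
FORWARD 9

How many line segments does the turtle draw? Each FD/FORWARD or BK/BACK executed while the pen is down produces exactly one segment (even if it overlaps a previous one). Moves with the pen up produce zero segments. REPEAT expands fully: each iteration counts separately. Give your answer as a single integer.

Executing turtle program step by step:
Start: pos=(-1,3), heading=180, pen down
FD 4: (-1,3) -> (-5,3) [heading=180, draw]
FD 19: (-5,3) -> (-24,3) [heading=180, draw]
FD 9: (-24,3) -> (-33,3) [heading=180, draw]
Final: pos=(-33,3), heading=180, 3 segment(s) drawn
Segments drawn: 3

Answer: 3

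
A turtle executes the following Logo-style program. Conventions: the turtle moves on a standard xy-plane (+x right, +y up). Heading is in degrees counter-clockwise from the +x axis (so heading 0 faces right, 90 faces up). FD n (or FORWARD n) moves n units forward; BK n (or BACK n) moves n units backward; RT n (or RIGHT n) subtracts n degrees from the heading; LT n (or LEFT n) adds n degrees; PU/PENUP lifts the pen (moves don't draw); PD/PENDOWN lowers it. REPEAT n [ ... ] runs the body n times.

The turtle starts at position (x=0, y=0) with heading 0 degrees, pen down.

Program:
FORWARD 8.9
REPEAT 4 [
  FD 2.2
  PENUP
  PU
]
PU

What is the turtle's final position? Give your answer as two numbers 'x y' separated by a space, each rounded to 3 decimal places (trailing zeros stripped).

Executing turtle program step by step:
Start: pos=(0,0), heading=0, pen down
FD 8.9: (0,0) -> (8.9,0) [heading=0, draw]
REPEAT 4 [
  -- iteration 1/4 --
  FD 2.2: (8.9,0) -> (11.1,0) [heading=0, draw]
  PU: pen up
  PU: pen up
  -- iteration 2/4 --
  FD 2.2: (11.1,0) -> (13.3,0) [heading=0, move]
  PU: pen up
  PU: pen up
  -- iteration 3/4 --
  FD 2.2: (13.3,0) -> (15.5,0) [heading=0, move]
  PU: pen up
  PU: pen up
  -- iteration 4/4 --
  FD 2.2: (15.5,0) -> (17.7,0) [heading=0, move]
  PU: pen up
  PU: pen up
]
PU: pen up
Final: pos=(17.7,0), heading=0, 2 segment(s) drawn

Answer: 17.7 0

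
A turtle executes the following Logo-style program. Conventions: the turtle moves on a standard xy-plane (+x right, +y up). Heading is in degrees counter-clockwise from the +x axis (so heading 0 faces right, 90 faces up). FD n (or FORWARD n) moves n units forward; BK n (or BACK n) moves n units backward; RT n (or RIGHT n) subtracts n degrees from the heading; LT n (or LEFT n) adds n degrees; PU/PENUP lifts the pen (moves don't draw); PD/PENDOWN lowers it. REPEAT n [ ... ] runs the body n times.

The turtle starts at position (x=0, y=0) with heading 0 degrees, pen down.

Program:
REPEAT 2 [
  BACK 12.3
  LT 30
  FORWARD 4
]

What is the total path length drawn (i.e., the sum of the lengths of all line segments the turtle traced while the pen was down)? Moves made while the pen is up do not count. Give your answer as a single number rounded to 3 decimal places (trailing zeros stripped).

Answer: 32.6

Derivation:
Executing turtle program step by step:
Start: pos=(0,0), heading=0, pen down
REPEAT 2 [
  -- iteration 1/2 --
  BK 12.3: (0,0) -> (-12.3,0) [heading=0, draw]
  LT 30: heading 0 -> 30
  FD 4: (-12.3,0) -> (-8.836,2) [heading=30, draw]
  -- iteration 2/2 --
  BK 12.3: (-8.836,2) -> (-19.488,-4.15) [heading=30, draw]
  LT 30: heading 30 -> 60
  FD 4: (-19.488,-4.15) -> (-17.488,-0.686) [heading=60, draw]
]
Final: pos=(-17.488,-0.686), heading=60, 4 segment(s) drawn

Segment lengths:
  seg 1: (0,0) -> (-12.3,0), length = 12.3
  seg 2: (-12.3,0) -> (-8.836,2), length = 4
  seg 3: (-8.836,2) -> (-19.488,-4.15), length = 12.3
  seg 4: (-19.488,-4.15) -> (-17.488,-0.686), length = 4
Total = 32.6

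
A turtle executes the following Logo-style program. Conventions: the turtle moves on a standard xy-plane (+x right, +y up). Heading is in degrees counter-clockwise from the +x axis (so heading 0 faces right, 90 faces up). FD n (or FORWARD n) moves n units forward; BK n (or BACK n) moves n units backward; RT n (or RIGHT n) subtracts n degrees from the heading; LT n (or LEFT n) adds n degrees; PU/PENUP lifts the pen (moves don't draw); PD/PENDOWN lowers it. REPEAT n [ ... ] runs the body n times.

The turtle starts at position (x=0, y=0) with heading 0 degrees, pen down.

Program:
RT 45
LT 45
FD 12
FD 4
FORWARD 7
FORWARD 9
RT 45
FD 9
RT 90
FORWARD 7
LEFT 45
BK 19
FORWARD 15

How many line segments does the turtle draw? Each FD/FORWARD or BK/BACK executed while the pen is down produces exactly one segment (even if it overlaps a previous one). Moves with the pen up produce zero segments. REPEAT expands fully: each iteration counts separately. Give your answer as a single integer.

Answer: 8

Derivation:
Executing turtle program step by step:
Start: pos=(0,0), heading=0, pen down
RT 45: heading 0 -> 315
LT 45: heading 315 -> 0
FD 12: (0,0) -> (12,0) [heading=0, draw]
FD 4: (12,0) -> (16,0) [heading=0, draw]
FD 7: (16,0) -> (23,0) [heading=0, draw]
FD 9: (23,0) -> (32,0) [heading=0, draw]
RT 45: heading 0 -> 315
FD 9: (32,0) -> (38.364,-6.364) [heading=315, draw]
RT 90: heading 315 -> 225
FD 7: (38.364,-6.364) -> (33.414,-11.314) [heading=225, draw]
LT 45: heading 225 -> 270
BK 19: (33.414,-11.314) -> (33.414,7.686) [heading=270, draw]
FD 15: (33.414,7.686) -> (33.414,-7.314) [heading=270, draw]
Final: pos=(33.414,-7.314), heading=270, 8 segment(s) drawn
Segments drawn: 8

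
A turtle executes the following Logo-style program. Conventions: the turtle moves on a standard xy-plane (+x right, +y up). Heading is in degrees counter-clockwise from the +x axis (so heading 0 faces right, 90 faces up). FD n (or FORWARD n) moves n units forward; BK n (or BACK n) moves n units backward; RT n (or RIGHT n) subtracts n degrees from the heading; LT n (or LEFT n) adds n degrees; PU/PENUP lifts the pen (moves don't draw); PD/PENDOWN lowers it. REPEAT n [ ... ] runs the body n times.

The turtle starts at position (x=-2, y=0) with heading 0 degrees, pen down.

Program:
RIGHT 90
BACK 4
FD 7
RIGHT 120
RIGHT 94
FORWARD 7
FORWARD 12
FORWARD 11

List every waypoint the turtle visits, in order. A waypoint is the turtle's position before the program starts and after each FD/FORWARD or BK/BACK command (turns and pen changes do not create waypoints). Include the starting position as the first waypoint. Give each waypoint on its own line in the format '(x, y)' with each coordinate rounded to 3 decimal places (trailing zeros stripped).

Answer: (-2, 0)
(-2, 4)
(-2, -3)
(1.914, 2.803)
(8.625, 12.752)
(14.776, 21.871)

Derivation:
Executing turtle program step by step:
Start: pos=(-2,0), heading=0, pen down
RT 90: heading 0 -> 270
BK 4: (-2,0) -> (-2,4) [heading=270, draw]
FD 7: (-2,4) -> (-2,-3) [heading=270, draw]
RT 120: heading 270 -> 150
RT 94: heading 150 -> 56
FD 7: (-2,-3) -> (1.914,2.803) [heading=56, draw]
FD 12: (1.914,2.803) -> (8.625,12.752) [heading=56, draw]
FD 11: (8.625,12.752) -> (14.776,21.871) [heading=56, draw]
Final: pos=(14.776,21.871), heading=56, 5 segment(s) drawn
Waypoints (6 total):
(-2, 0)
(-2, 4)
(-2, -3)
(1.914, 2.803)
(8.625, 12.752)
(14.776, 21.871)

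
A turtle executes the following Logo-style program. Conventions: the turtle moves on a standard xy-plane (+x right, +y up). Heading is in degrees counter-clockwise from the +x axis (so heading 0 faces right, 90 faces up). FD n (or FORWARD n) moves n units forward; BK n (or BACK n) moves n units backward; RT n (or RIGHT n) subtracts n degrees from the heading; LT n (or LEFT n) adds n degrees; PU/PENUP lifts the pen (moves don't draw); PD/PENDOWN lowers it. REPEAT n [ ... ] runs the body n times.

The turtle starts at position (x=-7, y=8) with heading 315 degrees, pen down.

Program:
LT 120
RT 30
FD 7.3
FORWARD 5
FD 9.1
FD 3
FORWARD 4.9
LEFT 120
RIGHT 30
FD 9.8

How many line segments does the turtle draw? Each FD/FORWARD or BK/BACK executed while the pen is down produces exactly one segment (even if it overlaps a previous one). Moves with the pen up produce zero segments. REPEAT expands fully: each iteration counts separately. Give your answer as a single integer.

Executing turtle program step by step:
Start: pos=(-7,8), heading=315, pen down
LT 120: heading 315 -> 75
RT 30: heading 75 -> 45
FD 7.3: (-7,8) -> (-1.838,13.162) [heading=45, draw]
FD 5: (-1.838,13.162) -> (1.697,16.697) [heading=45, draw]
FD 9.1: (1.697,16.697) -> (8.132,23.132) [heading=45, draw]
FD 3: (8.132,23.132) -> (10.253,25.253) [heading=45, draw]
FD 4.9: (10.253,25.253) -> (13.718,28.718) [heading=45, draw]
LT 120: heading 45 -> 165
RT 30: heading 165 -> 135
FD 9.8: (13.718,28.718) -> (6.789,35.648) [heading=135, draw]
Final: pos=(6.789,35.648), heading=135, 6 segment(s) drawn
Segments drawn: 6

Answer: 6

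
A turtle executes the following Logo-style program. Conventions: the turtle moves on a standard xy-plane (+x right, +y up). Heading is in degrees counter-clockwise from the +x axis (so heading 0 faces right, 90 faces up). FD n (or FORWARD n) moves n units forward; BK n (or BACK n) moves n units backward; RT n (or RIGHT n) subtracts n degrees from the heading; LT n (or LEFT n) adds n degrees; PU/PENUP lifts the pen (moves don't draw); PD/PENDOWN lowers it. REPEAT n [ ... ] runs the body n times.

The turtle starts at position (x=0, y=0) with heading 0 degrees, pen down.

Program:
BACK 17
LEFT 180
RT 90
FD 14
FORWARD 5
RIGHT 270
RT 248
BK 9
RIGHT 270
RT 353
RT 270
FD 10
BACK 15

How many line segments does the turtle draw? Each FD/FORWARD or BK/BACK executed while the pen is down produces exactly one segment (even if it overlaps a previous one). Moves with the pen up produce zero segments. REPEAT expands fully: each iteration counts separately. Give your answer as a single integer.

Answer: 6

Derivation:
Executing turtle program step by step:
Start: pos=(0,0), heading=0, pen down
BK 17: (0,0) -> (-17,0) [heading=0, draw]
LT 180: heading 0 -> 180
RT 90: heading 180 -> 90
FD 14: (-17,0) -> (-17,14) [heading=90, draw]
FD 5: (-17,14) -> (-17,19) [heading=90, draw]
RT 270: heading 90 -> 180
RT 248: heading 180 -> 292
BK 9: (-17,19) -> (-20.371,27.345) [heading=292, draw]
RT 270: heading 292 -> 22
RT 353: heading 22 -> 29
RT 270: heading 29 -> 119
FD 10: (-20.371,27.345) -> (-25.22,36.091) [heading=119, draw]
BK 15: (-25.22,36.091) -> (-17.947,22.972) [heading=119, draw]
Final: pos=(-17.947,22.972), heading=119, 6 segment(s) drawn
Segments drawn: 6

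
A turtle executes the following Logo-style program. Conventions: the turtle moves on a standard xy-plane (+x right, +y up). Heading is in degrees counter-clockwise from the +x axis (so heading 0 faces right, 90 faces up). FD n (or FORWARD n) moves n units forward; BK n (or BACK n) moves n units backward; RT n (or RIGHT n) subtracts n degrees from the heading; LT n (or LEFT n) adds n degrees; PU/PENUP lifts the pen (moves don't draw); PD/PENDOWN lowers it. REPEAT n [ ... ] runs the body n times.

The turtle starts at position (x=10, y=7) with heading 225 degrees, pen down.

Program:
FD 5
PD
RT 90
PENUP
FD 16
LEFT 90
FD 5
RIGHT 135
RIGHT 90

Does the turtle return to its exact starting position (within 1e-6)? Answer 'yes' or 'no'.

Answer: no

Derivation:
Executing turtle program step by step:
Start: pos=(10,7), heading=225, pen down
FD 5: (10,7) -> (6.464,3.464) [heading=225, draw]
PD: pen down
RT 90: heading 225 -> 135
PU: pen up
FD 16: (6.464,3.464) -> (-4.849,14.778) [heading=135, move]
LT 90: heading 135 -> 225
FD 5: (-4.849,14.778) -> (-8.385,11.243) [heading=225, move]
RT 135: heading 225 -> 90
RT 90: heading 90 -> 0
Final: pos=(-8.385,11.243), heading=0, 1 segment(s) drawn

Start position: (10, 7)
Final position: (-8.385, 11.243)
Distance = 18.868; >= 1e-6 -> NOT closed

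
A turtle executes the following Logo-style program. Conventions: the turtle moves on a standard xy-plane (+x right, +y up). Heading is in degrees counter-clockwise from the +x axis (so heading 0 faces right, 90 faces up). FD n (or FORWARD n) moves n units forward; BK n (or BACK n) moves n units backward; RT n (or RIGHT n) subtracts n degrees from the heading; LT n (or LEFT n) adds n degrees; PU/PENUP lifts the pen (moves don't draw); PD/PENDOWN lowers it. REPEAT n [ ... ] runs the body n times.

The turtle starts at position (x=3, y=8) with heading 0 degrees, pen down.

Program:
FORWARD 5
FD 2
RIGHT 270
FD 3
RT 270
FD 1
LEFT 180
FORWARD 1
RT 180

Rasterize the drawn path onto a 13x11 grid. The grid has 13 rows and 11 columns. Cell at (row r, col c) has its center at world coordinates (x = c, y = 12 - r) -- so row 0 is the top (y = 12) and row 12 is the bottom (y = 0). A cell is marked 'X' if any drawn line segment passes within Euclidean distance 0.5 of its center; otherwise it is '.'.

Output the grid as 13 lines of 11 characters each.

Answer: ...........
.........XX
..........X
..........X
...XXXXXXXX
...........
...........
...........
...........
...........
...........
...........
...........

Derivation:
Segment 0: (3,8) -> (8,8)
Segment 1: (8,8) -> (10,8)
Segment 2: (10,8) -> (10,11)
Segment 3: (10,11) -> (9,11)
Segment 4: (9,11) -> (10,11)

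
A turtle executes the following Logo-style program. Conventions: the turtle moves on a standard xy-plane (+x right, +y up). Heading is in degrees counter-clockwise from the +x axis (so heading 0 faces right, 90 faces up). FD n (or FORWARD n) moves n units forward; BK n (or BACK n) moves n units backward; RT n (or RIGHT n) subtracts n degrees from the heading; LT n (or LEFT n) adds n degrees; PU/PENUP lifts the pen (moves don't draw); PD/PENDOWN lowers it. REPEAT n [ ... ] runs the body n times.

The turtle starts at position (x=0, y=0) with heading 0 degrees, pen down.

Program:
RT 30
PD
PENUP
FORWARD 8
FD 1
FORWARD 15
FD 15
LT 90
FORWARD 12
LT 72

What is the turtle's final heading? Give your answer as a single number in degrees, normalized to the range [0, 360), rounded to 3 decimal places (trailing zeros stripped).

Executing turtle program step by step:
Start: pos=(0,0), heading=0, pen down
RT 30: heading 0 -> 330
PD: pen down
PU: pen up
FD 8: (0,0) -> (6.928,-4) [heading=330, move]
FD 1: (6.928,-4) -> (7.794,-4.5) [heading=330, move]
FD 15: (7.794,-4.5) -> (20.785,-12) [heading=330, move]
FD 15: (20.785,-12) -> (33.775,-19.5) [heading=330, move]
LT 90: heading 330 -> 60
FD 12: (33.775,-19.5) -> (39.775,-9.108) [heading=60, move]
LT 72: heading 60 -> 132
Final: pos=(39.775,-9.108), heading=132, 0 segment(s) drawn

Answer: 132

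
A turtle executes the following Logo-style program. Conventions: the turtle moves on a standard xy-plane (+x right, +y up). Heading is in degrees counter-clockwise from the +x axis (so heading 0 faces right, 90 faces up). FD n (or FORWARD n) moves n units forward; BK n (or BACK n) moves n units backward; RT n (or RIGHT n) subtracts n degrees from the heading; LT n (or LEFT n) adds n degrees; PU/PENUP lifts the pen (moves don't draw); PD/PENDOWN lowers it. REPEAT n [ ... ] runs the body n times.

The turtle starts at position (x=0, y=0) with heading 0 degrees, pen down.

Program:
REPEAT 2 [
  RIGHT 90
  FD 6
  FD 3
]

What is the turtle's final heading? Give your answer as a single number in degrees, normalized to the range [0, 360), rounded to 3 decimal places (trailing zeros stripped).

Answer: 180

Derivation:
Executing turtle program step by step:
Start: pos=(0,0), heading=0, pen down
REPEAT 2 [
  -- iteration 1/2 --
  RT 90: heading 0 -> 270
  FD 6: (0,0) -> (0,-6) [heading=270, draw]
  FD 3: (0,-6) -> (0,-9) [heading=270, draw]
  -- iteration 2/2 --
  RT 90: heading 270 -> 180
  FD 6: (0,-9) -> (-6,-9) [heading=180, draw]
  FD 3: (-6,-9) -> (-9,-9) [heading=180, draw]
]
Final: pos=(-9,-9), heading=180, 4 segment(s) drawn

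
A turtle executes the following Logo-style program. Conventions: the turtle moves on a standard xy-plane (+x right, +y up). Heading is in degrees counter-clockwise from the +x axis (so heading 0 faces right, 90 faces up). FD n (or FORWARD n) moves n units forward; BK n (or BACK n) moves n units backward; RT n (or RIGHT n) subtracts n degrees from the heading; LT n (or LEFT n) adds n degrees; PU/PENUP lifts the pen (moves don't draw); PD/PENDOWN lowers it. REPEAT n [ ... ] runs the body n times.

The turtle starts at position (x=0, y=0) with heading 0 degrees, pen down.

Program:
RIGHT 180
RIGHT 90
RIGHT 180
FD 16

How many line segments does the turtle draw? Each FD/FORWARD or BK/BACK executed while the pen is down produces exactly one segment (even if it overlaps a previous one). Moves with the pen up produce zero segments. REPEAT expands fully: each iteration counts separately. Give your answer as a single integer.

Answer: 1

Derivation:
Executing turtle program step by step:
Start: pos=(0,0), heading=0, pen down
RT 180: heading 0 -> 180
RT 90: heading 180 -> 90
RT 180: heading 90 -> 270
FD 16: (0,0) -> (0,-16) [heading=270, draw]
Final: pos=(0,-16), heading=270, 1 segment(s) drawn
Segments drawn: 1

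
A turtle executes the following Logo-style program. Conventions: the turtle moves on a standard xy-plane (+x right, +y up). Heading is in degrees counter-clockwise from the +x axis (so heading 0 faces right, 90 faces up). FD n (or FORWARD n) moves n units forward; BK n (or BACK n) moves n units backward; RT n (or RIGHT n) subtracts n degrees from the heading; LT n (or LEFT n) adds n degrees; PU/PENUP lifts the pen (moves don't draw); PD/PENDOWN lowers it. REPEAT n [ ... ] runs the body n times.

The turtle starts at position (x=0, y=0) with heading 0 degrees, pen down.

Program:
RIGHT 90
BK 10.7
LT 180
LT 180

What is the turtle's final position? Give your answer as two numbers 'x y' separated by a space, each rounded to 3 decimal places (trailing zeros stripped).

Executing turtle program step by step:
Start: pos=(0,0), heading=0, pen down
RT 90: heading 0 -> 270
BK 10.7: (0,0) -> (0,10.7) [heading=270, draw]
LT 180: heading 270 -> 90
LT 180: heading 90 -> 270
Final: pos=(0,10.7), heading=270, 1 segment(s) drawn

Answer: 0 10.7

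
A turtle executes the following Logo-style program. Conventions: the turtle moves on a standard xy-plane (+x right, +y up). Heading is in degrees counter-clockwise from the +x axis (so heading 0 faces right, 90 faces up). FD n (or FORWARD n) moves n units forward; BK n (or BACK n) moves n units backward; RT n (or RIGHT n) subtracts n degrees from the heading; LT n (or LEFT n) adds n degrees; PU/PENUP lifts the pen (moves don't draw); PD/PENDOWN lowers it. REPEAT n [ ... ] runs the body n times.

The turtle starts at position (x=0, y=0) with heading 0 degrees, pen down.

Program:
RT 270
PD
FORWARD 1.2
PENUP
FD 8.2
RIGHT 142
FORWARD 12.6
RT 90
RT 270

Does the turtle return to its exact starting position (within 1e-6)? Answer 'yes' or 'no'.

Executing turtle program step by step:
Start: pos=(0,0), heading=0, pen down
RT 270: heading 0 -> 90
PD: pen down
FD 1.2: (0,0) -> (0,1.2) [heading=90, draw]
PU: pen up
FD 8.2: (0,1.2) -> (0,9.4) [heading=90, move]
RT 142: heading 90 -> 308
FD 12.6: (0,9.4) -> (7.757,-0.529) [heading=308, move]
RT 90: heading 308 -> 218
RT 270: heading 218 -> 308
Final: pos=(7.757,-0.529), heading=308, 1 segment(s) drawn

Start position: (0, 0)
Final position: (7.757, -0.529)
Distance = 7.775; >= 1e-6 -> NOT closed

Answer: no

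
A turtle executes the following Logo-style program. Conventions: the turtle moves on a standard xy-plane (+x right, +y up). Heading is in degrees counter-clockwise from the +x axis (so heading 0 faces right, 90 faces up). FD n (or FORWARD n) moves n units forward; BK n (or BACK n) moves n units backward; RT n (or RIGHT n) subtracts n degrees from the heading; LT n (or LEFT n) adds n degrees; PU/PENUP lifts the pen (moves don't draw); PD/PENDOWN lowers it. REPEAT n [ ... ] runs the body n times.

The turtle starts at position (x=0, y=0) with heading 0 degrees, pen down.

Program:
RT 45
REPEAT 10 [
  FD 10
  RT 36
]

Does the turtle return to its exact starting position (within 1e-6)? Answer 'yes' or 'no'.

Answer: yes

Derivation:
Executing turtle program step by step:
Start: pos=(0,0), heading=0, pen down
RT 45: heading 0 -> 315
REPEAT 10 [
  -- iteration 1/10 --
  FD 10: (0,0) -> (7.071,-7.071) [heading=315, draw]
  RT 36: heading 315 -> 279
  -- iteration 2/10 --
  FD 10: (7.071,-7.071) -> (8.635,-16.948) [heading=279, draw]
  RT 36: heading 279 -> 243
  -- iteration 3/10 --
  FD 10: (8.635,-16.948) -> (4.096,-25.858) [heading=243, draw]
  RT 36: heading 243 -> 207
  -- iteration 4/10 --
  FD 10: (4.096,-25.858) -> (-4.815,-30.398) [heading=207, draw]
  RT 36: heading 207 -> 171
  -- iteration 5/10 --
  FD 10: (-4.815,-30.398) -> (-14.691,-28.834) [heading=171, draw]
  RT 36: heading 171 -> 135
  -- iteration 6/10 --
  FD 10: (-14.691,-28.834) -> (-21.763,-21.763) [heading=135, draw]
  RT 36: heading 135 -> 99
  -- iteration 7/10 --
  FD 10: (-21.763,-21.763) -> (-23.327,-11.886) [heading=99, draw]
  RT 36: heading 99 -> 63
  -- iteration 8/10 --
  FD 10: (-23.327,-11.886) -> (-18.787,-2.976) [heading=63, draw]
  RT 36: heading 63 -> 27
  -- iteration 9/10 --
  FD 10: (-18.787,-2.976) -> (-9.877,1.564) [heading=27, draw]
  RT 36: heading 27 -> 351
  -- iteration 10/10 --
  FD 10: (-9.877,1.564) -> (0,0) [heading=351, draw]
  RT 36: heading 351 -> 315
]
Final: pos=(0,0), heading=315, 10 segment(s) drawn

Start position: (0, 0)
Final position: (0, 0)
Distance = 0; < 1e-6 -> CLOSED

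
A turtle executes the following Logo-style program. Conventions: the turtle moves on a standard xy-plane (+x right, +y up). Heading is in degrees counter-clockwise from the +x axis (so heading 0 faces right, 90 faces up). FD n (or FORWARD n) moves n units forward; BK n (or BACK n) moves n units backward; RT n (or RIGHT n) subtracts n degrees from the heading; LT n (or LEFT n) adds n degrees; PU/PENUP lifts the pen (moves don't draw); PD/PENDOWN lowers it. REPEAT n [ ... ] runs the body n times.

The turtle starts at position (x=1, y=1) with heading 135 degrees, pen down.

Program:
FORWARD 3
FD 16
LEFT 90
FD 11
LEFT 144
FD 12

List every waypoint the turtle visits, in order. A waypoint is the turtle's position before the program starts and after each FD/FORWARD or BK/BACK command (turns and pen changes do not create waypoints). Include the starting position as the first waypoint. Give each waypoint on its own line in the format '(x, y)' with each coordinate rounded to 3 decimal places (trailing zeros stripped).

Answer: (1, 1)
(-1.121, 3.121)
(-12.435, 14.435)
(-20.213, 6.657)
(-8.361, 8.534)

Derivation:
Executing turtle program step by step:
Start: pos=(1,1), heading=135, pen down
FD 3: (1,1) -> (-1.121,3.121) [heading=135, draw]
FD 16: (-1.121,3.121) -> (-12.435,14.435) [heading=135, draw]
LT 90: heading 135 -> 225
FD 11: (-12.435,14.435) -> (-20.213,6.657) [heading=225, draw]
LT 144: heading 225 -> 9
FD 12: (-20.213,6.657) -> (-8.361,8.534) [heading=9, draw]
Final: pos=(-8.361,8.534), heading=9, 4 segment(s) drawn
Waypoints (5 total):
(1, 1)
(-1.121, 3.121)
(-12.435, 14.435)
(-20.213, 6.657)
(-8.361, 8.534)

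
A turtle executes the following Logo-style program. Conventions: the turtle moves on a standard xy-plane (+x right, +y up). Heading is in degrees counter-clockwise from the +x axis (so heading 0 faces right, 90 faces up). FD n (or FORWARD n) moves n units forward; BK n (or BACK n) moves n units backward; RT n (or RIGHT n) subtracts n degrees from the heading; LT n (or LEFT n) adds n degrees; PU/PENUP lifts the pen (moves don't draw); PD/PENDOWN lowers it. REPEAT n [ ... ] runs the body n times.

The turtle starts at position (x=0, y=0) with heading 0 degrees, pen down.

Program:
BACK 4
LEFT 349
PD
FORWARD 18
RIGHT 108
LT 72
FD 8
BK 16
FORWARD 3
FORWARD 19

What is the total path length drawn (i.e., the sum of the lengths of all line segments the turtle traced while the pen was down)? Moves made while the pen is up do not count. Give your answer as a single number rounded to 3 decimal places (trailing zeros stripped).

Answer: 68

Derivation:
Executing turtle program step by step:
Start: pos=(0,0), heading=0, pen down
BK 4: (0,0) -> (-4,0) [heading=0, draw]
LT 349: heading 0 -> 349
PD: pen down
FD 18: (-4,0) -> (13.669,-3.435) [heading=349, draw]
RT 108: heading 349 -> 241
LT 72: heading 241 -> 313
FD 8: (13.669,-3.435) -> (19.125,-9.285) [heading=313, draw]
BK 16: (19.125,-9.285) -> (8.213,2.416) [heading=313, draw]
FD 3: (8.213,2.416) -> (10.259,0.222) [heading=313, draw]
FD 19: (10.259,0.222) -> (23.217,-13.674) [heading=313, draw]
Final: pos=(23.217,-13.674), heading=313, 6 segment(s) drawn

Segment lengths:
  seg 1: (0,0) -> (-4,0), length = 4
  seg 2: (-4,0) -> (13.669,-3.435), length = 18
  seg 3: (13.669,-3.435) -> (19.125,-9.285), length = 8
  seg 4: (19.125,-9.285) -> (8.213,2.416), length = 16
  seg 5: (8.213,2.416) -> (10.259,0.222), length = 3
  seg 6: (10.259,0.222) -> (23.217,-13.674), length = 19
Total = 68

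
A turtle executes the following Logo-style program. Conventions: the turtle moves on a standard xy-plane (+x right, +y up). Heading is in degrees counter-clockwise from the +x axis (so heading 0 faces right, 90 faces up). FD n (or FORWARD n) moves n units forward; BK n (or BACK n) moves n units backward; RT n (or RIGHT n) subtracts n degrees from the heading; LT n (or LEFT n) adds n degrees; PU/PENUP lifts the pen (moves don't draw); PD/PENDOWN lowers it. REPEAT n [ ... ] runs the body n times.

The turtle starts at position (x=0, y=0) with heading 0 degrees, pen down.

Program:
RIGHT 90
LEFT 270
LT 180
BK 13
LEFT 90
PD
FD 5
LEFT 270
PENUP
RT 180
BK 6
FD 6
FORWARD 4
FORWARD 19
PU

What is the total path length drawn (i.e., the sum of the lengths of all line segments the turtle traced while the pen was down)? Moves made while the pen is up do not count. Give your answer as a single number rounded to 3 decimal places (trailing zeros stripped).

Executing turtle program step by step:
Start: pos=(0,0), heading=0, pen down
RT 90: heading 0 -> 270
LT 270: heading 270 -> 180
LT 180: heading 180 -> 0
BK 13: (0,0) -> (-13,0) [heading=0, draw]
LT 90: heading 0 -> 90
PD: pen down
FD 5: (-13,0) -> (-13,5) [heading=90, draw]
LT 270: heading 90 -> 0
PU: pen up
RT 180: heading 0 -> 180
BK 6: (-13,5) -> (-7,5) [heading=180, move]
FD 6: (-7,5) -> (-13,5) [heading=180, move]
FD 4: (-13,5) -> (-17,5) [heading=180, move]
FD 19: (-17,5) -> (-36,5) [heading=180, move]
PU: pen up
Final: pos=(-36,5), heading=180, 2 segment(s) drawn

Segment lengths:
  seg 1: (0,0) -> (-13,0), length = 13
  seg 2: (-13,0) -> (-13,5), length = 5
Total = 18

Answer: 18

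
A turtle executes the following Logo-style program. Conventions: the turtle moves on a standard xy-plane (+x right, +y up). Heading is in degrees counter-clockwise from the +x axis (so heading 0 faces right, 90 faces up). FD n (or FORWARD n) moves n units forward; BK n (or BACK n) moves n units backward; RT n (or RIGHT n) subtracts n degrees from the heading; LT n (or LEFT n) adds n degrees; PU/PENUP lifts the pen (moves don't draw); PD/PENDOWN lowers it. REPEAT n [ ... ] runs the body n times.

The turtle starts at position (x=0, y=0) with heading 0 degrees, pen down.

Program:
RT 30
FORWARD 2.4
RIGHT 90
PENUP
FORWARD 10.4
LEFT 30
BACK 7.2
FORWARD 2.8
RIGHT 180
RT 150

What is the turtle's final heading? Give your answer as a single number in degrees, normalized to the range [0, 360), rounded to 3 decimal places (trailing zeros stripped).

Executing turtle program step by step:
Start: pos=(0,0), heading=0, pen down
RT 30: heading 0 -> 330
FD 2.4: (0,0) -> (2.078,-1.2) [heading=330, draw]
RT 90: heading 330 -> 240
PU: pen up
FD 10.4: (2.078,-1.2) -> (-3.122,-10.207) [heading=240, move]
LT 30: heading 240 -> 270
BK 7.2: (-3.122,-10.207) -> (-3.122,-3.007) [heading=270, move]
FD 2.8: (-3.122,-3.007) -> (-3.122,-5.807) [heading=270, move]
RT 180: heading 270 -> 90
RT 150: heading 90 -> 300
Final: pos=(-3.122,-5.807), heading=300, 1 segment(s) drawn

Answer: 300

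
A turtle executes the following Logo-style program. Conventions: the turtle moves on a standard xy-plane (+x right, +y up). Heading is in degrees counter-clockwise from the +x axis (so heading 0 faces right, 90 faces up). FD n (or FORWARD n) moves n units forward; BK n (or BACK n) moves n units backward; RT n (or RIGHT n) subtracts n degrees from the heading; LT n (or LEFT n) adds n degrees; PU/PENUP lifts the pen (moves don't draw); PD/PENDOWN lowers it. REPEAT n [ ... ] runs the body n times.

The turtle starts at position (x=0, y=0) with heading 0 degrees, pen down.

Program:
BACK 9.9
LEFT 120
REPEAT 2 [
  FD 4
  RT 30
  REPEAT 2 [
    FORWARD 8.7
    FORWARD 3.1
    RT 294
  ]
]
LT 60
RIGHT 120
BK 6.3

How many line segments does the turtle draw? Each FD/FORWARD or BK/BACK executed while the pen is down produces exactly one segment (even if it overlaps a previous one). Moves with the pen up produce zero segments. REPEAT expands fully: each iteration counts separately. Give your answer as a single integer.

Executing turtle program step by step:
Start: pos=(0,0), heading=0, pen down
BK 9.9: (0,0) -> (-9.9,0) [heading=0, draw]
LT 120: heading 0 -> 120
REPEAT 2 [
  -- iteration 1/2 --
  FD 4: (-9.9,0) -> (-11.9,3.464) [heading=120, draw]
  RT 30: heading 120 -> 90
  REPEAT 2 [
    -- iteration 1/2 --
    FD 8.7: (-11.9,3.464) -> (-11.9,12.164) [heading=90, draw]
    FD 3.1: (-11.9,12.164) -> (-11.9,15.264) [heading=90, draw]
    RT 294: heading 90 -> 156
    -- iteration 2/2 --
    FD 8.7: (-11.9,15.264) -> (-19.848,18.803) [heading=156, draw]
    FD 3.1: (-19.848,18.803) -> (-22.68,20.064) [heading=156, draw]
    RT 294: heading 156 -> 222
  ]
  -- iteration 2/2 --
  FD 4: (-22.68,20.064) -> (-25.652,17.387) [heading=222, draw]
  RT 30: heading 222 -> 192
  REPEAT 2 [
    -- iteration 1/2 --
    FD 8.7: (-25.652,17.387) -> (-34.162,15.578) [heading=192, draw]
    FD 3.1: (-34.162,15.578) -> (-37.195,14.934) [heading=192, draw]
    RT 294: heading 192 -> 258
    -- iteration 2/2 --
    FD 8.7: (-37.195,14.934) -> (-39.003,6.424) [heading=258, draw]
    FD 3.1: (-39.003,6.424) -> (-39.648,3.392) [heading=258, draw]
    RT 294: heading 258 -> 324
  ]
]
LT 60: heading 324 -> 24
RT 120: heading 24 -> 264
BK 6.3: (-39.648,3.392) -> (-38.989,9.657) [heading=264, draw]
Final: pos=(-38.989,9.657), heading=264, 12 segment(s) drawn
Segments drawn: 12

Answer: 12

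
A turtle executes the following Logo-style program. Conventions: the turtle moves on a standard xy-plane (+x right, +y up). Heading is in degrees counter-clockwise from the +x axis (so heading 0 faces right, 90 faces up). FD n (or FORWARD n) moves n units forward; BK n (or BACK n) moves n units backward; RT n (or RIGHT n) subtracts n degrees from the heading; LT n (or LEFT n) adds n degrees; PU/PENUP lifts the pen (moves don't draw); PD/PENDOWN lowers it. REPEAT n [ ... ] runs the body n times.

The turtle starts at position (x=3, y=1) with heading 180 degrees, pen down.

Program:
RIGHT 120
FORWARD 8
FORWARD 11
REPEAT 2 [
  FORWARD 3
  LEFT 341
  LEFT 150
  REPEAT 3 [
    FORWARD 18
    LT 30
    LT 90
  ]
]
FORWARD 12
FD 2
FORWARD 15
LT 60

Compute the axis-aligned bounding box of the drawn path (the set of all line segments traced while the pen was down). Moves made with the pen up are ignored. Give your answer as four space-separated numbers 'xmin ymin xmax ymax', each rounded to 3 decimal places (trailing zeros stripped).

Executing turtle program step by step:
Start: pos=(3,1), heading=180, pen down
RT 120: heading 180 -> 60
FD 8: (3,1) -> (7,7.928) [heading=60, draw]
FD 11: (7,7.928) -> (12.5,17.454) [heading=60, draw]
REPEAT 2 [
  -- iteration 1/2 --
  FD 3: (12.5,17.454) -> (14,20.053) [heading=60, draw]
  LT 341: heading 60 -> 41
  LT 150: heading 41 -> 191
  REPEAT 3 [
    -- iteration 1/3 --
    FD 18: (14,20.053) -> (-3.669,16.618) [heading=191, draw]
    LT 30: heading 191 -> 221
    LT 90: heading 221 -> 311
    -- iteration 2/3 --
    FD 18: (-3.669,16.618) -> (8.14,3.033) [heading=311, draw]
    LT 30: heading 311 -> 341
    LT 90: heading 341 -> 71
    -- iteration 3/3 --
    FD 18: (8.14,3.033) -> (14,20.053) [heading=71, draw]
    LT 30: heading 71 -> 101
    LT 90: heading 101 -> 191
  ]
  -- iteration 2/2 --
  FD 3: (14,20.053) -> (11.055,19.48) [heading=191, draw]
  LT 341: heading 191 -> 172
  LT 150: heading 172 -> 322
  REPEAT 3 [
    -- iteration 1/3 --
    FD 18: (11.055,19.48) -> (25.239,8.398) [heading=322, draw]
    LT 30: heading 322 -> 352
    LT 90: heading 352 -> 82
    -- iteration 2/3 --
    FD 18: (25.239,8.398) -> (27.744,26.223) [heading=82, draw]
    LT 30: heading 82 -> 112
    LT 90: heading 112 -> 202
    -- iteration 3/3 --
    FD 18: (27.744,26.223) -> (11.055,19.48) [heading=202, draw]
    LT 30: heading 202 -> 232
    LT 90: heading 232 -> 322
  ]
]
FD 12: (11.055,19.48) -> (20.511,12.092) [heading=322, draw]
FD 2: (20.511,12.092) -> (22.087,10.861) [heading=322, draw]
FD 15: (22.087,10.861) -> (33.907,1.626) [heading=322, draw]
LT 60: heading 322 -> 22
Final: pos=(33.907,1.626), heading=22, 13 segment(s) drawn

Segment endpoints: x in {-3.669, 3, 7, 8.14, 11.055, 11.055, 12.5, 14, 14, 20.511, 22.087, 25.239, 27.744, 33.907}, y in {1, 1.626, 3.033, 7.928, 8.398, 10.861, 12.092, 16.618, 17.454, 19.48, 19.48, 20.053, 20.053, 26.223}
xmin=-3.669, ymin=1, xmax=33.907, ymax=26.223

Answer: -3.669 1 33.907 26.223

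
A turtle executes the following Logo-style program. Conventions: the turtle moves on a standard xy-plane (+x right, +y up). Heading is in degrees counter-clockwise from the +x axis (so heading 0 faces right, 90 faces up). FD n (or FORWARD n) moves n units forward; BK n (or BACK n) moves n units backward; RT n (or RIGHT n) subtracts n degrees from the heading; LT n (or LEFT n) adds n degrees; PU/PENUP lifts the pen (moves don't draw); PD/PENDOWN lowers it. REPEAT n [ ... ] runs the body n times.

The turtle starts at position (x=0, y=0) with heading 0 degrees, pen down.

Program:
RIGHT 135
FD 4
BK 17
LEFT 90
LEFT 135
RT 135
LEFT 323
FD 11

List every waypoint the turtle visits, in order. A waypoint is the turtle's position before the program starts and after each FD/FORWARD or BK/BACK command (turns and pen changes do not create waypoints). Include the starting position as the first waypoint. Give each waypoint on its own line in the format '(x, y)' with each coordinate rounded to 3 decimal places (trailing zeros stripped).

Executing turtle program step by step:
Start: pos=(0,0), heading=0, pen down
RT 135: heading 0 -> 225
FD 4: (0,0) -> (-2.828,-2.828) [heading=225, draw]
BK 17: (-2.828,-2.828) -> (9.192,9.192) [heading=225, draw]
LT 90: heading 225 -> 315
LT 135: heading 315 -> 90
RT 135: heading 90 -> 315
LT 323: heading 315 -> 278
FD 11: (9.192,9.192) -> (10.723,-1.701) [heading=278, draw]
Final: pos=(10.723,-1.701), heading=278, 3 segment(s) drawn
Waypoints (4 total):
(0, 0)
(-2.828, -2.828)
(9.192, 9.192)
(10.723, -1.701)

Answer: (0, 0)
(-2.828, -2.828)
(9.192, 9.192)
(10.723, -1.701)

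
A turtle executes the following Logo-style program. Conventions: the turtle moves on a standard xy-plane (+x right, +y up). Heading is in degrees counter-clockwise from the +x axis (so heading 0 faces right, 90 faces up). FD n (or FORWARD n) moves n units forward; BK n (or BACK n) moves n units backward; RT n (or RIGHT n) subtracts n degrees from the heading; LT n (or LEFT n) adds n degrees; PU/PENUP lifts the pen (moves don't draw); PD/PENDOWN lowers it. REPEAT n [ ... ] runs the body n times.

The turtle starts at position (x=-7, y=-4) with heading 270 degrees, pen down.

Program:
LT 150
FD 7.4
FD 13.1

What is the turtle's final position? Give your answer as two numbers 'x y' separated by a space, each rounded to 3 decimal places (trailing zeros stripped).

Executing turtle program step by step:
Start: pos=(-7,-4), heading=270, pen down
LT 150: heading 270 -> 60
FD 7.4: (-7,-4) -> (-3.3,2.409) [heading=60, draw]
FD 13.1: (-3.3,2.409) -> (3.25,13.754) [heading=60, draw]
Final: pos=(3.25,13.754), heading=60, 2 segment(s) drawn

Answer: 3.25 13.754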